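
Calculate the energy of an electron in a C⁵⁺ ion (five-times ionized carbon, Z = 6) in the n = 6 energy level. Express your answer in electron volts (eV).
-13.61 eV

The energy levels of a hydrogen-like atom are given by:
E_n = -13.6057 Z² / n² eV  (with Z = 6 for C⁵⁺)

For n = 6:
E_6 = -13.6057 × 6² / 6²
E_6 = -13.6057 × 36 / 36
E_6 = -13.61 eV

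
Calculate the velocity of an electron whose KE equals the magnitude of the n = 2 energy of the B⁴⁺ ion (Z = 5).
5.4692e+06 m/s (or 1.8243% of c)

The binding energy at n = 2 for B⁴⁺ is:
E_2 = -13.6057 × 5²/2² = -85.035625 eV
|E_2| = 85.035625 eV

Convert to Joules:
KE = 85.035625 eV × (1.602177 × 10⁻¹⁹ J/eV) = 1.362421e-17 J

Using KE = ½mv²:
v = √(2·KE/m_e)
v = √(2 × 1.362421e-17 J / 9.10938 × 10⁻³¹ kg)
v = 5.4692e+06 m/s

This is approximately 1.8243% the speed of light.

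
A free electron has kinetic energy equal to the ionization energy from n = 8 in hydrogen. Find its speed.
2.7346e+05 m/s (or 0.09% of c)

The binding energy at n = 8 for hydrogen is:
E_8 = -13.6057/8² = -0.21258906 eV
|E_8| = 0.21258906 eV

Convert to Joules:
KE = 0.21258906 eV × (1.602177 × 10⁻¹⁹ J/eV) = 3.406053e-20 J

Using KE = ½mv²:
v = √(2·KE/m_e)
v = √(2 × 3.406053e-20 J / 9.10938 × 10⁻³¹ kg)
v = 2.7346e+05 m/s

This is approximately 0.09% the speed of light.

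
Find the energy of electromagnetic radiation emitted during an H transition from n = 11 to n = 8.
0.1001 eV

The energy levels are E_n = -13.6057 eV / n².

Energy at n = 11: E_11 = -13.6057 / 11² = -0.1124438 eV
Energy at n = 8: E_8 = -13.6057 / 8² = -0.2125891 eV

For emission (electron falling to lower state), the photon energy is:
E_photon = E_11 - E_8 = |-0.1124438 - (-0.2125891)|
E_photon = 0.1001 eV

This energy is carried away by the emitted photon.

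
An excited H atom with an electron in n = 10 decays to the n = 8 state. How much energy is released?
0.076532 eV

The energy levels are E_n = -13.6057 eV / n².

Energy at n = 10: E_10 = -13.6057 / 10² = -0.136057000 eV
Energy at n = 8: E_8 = -13.6057 / 8² = -0.212589063 eV

For emission (electron falling to lower state), the photon energy is:
E_photon = E_10 - E_8 = |-0.136057000 - (-0.212589063)|
E_photon = 0.076532 eV

This energy is carried away by the emitted photon.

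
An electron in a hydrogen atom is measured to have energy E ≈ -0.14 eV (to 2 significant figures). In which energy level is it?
n = 10

The exact energy levels follow E_n = -13.6057 eV / n².

The measured value (-0.14 eV) is reported to only 2 significant figures, so we must test candidate n values and see which one matches to that precision.

Candidate energies:
  n = 8:  E = -13.6057/8² = -0.212589 eV
  n = 9:  E = -13.6057/9² = -0.167972 eV
  n = 10:  E = -13.6057/10² = -0.136057 eV  ← matches
  n = 11:  E = -13.6057/11² = -0.112444 eV
  n = 12:  E = -13.6057/12² = -0.094484 eV

Checking against the measurement of -0.14 eV (2 sig figs), only n = 10 agrees:
E_10 = -0.136057 eV, which rounds to -0.14 eV ✓

Therefore n = 10.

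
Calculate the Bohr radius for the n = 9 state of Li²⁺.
1.4288 nm (or 14.2878 Å)

The Bohr radius formula is:
r_n = n² a₀ / Z

where a₀ = 0.0529177 nm is the Bohr radius.

For Li²⁺ (Z = 3) at n = 9:
r_9 = 9² × 0.0529177 nm / 3
r_9 = 81 × 0.0529177 nm / 3
r_9 = 4.28633 nm / 3
r_9 = 1.4288 nm

The electron orbits at approximately 1.4288 nm from the nucleus.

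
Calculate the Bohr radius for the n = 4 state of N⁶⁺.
0.12095 nm (or 1.20955 Å)

The Bohr radius formula is:
r_n = n² a₀ / Z

where a₀ = 0.05291772 nm is the Bohr radius.

For N⁶⁺ (Z = 7) at n = 4:
r_4 = 4² × 0.05291772 nm / 7
r_4 = 16 × 0.05291772 nm / 7
r_4 = 0.846684 nm / 7
r_4 = 0.12095 nm

The electron orbits at approximately 0.12095 nm from the nucleus.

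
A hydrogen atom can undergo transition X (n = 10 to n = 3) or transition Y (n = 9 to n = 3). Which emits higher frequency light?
10 → 3

Calculate the energy for each transition:

Transition 10 → 3:
ΔE₁ = |E_3 - E_10| = |-13.6057/3² - (-13.6057/10²)|
ΔE₁ = |-1.51174444444 - (-0.13605700000)| = 1.37568744 eV

Transition 9 → 3:
ΔE₂ = |E_3 - E_9| = |-13.6057/3² - (-13.6057/9²)|
ΔE₂ = |-1.51174444444 - (-0.16797160494)| = 1.34377284 eV

Since 1.37568744 eV > 1.34377284 eV, the transition 10 → 3 emits the more energetic photon.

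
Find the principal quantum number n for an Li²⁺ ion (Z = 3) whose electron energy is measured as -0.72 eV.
n = 13

The exact energy levels follow E_n = -13.6057 Z² / n² eV with Z = 3.

The measured value (-0.72 eV) is reported to only 2 significant figures, so we must test candidate n values and see which one matches to that precision.

Candidate energies:
  n = 11:  E = -13.6057 × 3² / 11² = -1.01199 eV
  n = 12:  E = -13.6057 × 3² / 12² = -0.85036 eV
  n = 13:  E = -13.6057 × 3² / 13² = -0.72456 eV  ← matches
  n = 14:  E = -13.6057 × 3² / 14² = -0.62475 eV
  n = 15:  E = -13.6057 × 3² / 15² = -0.54423 eV

Checking against the measurement of -0.72 eV (2 sig figs), only n = 13 agrees:
E_13 = -0.72456 eV, which rounds to -0.72 eV ✓

Therefore n = 13.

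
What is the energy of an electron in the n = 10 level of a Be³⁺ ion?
-2.18 eV

For hydrogen-like ions, the energy levels scale with Z²:
E_n = -13.6057 Z² / n² eV

For Be³⁺ (Z = 4) at n = 10:
E_10 = -13.6057 × 4² / 10²
E_10 = -13.6057 × 16 / 100
E_10 = -217.6912 / 100
E_10 = -2.18 eV

The energy is 16 times more negative than hydrogen at the same n due to the stronger nuclear charge.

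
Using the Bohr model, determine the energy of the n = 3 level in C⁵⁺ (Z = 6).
-54.422800 eV

For hydrogen-like ions, the energy levels scale with Z²:
E_n = -13.6057 Z² / n² eV

For C⁵⁺ (Z = 6) at n = 3:
E_3 = -13.6057 × 6² / 3²
E_3 = -13.6057 × 36 / 9
E_3 = -489.8052 / 9
E_3 = -54.422800 eV

The energy is 36 times more negative than hydrogen at the same n due to the stronger nuclear charge.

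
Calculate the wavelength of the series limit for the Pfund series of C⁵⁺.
63.282 nm

The series limit corresponds to the transition from n = ∞ to n = 5.
This is the highest energy (shortest wavelength) transition in the Pfund series.

E_∞ = 0 eV
E_5 = -13.6057 × 6² / 5² = -19.59221 eV

Energy at series limit:
ΔE = E_∞ - E_5 = 0 - (-19.59221) = 19.59221 eV
λ = hc/E = 1239.84 eV·nm / 19.59221 eV = 63.282 nm

This energy equals the ionization energy from the n = 5 state of C⁵⁺.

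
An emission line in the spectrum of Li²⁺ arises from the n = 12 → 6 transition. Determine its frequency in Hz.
6.168e+14 Hz

First, find the transition energy:
E_12 = -13.6057 × 3² / 12² = -0.8503563 eV
E_6 = -13.6057 × 3² / 6² = -3.4014250 eV
|ΔE| = |E_6 - E_12| = 2.5510687 eV

Convert to Joules: E = 2.5510687 eV × (1.602177 × 10⁻¹⁹ J/eV) = 4.08726e-19 J

Using E = hf:
f = E/h = 4.08726e-19 J / (6.62607 × 10⁻³⁴ J·s)
f = 6.168e+14 Hz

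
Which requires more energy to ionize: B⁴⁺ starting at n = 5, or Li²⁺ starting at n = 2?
Li²⁺ at n = 2 (E = -30.61 eV)

Using E_n = -13.6057 Z² / n² eV:

B⁴⁺ (Z = 5) at n = 5:
E = -13.6057 × 5² / 5² = -13.6057 × 25 / 25 = -13.60570 eV

Li²⁺ (Z = 3) at n = 2:
E = -13.6057 × 3² / 2² = -13.6057 × 9 / 4 = -30.61283 eV

Since -30.61283 eV < -13.60570 eV,
Li²⁺ at n = 2 is more tightly bound (requires more energy to ionize).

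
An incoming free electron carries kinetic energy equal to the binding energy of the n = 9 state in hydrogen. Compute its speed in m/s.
2.4308e+05 m/s (or 0.08% of c)

The binding energy at n = 9 for hydrogen is:
E_9 = -13.6057/9² = -0.16797160 eV
|E_9| = 0.16797160 eV

Convert to Joules:
KE = 0.16797160 eV × (1.602177 × 10⁻¹⁹ J/eV) = 2.691202e-20 J

Using KE = ½mv²:
v = √(2·KE/m_e)
v = √(2 × 2.691202e-20 J / 9.10938 × 10⁻³¹ kg)
v = 2.4308e+05 m/s

This is approximately 0.08% the speed of light.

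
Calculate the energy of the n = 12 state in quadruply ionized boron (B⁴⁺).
-2.36 eV

For hydrogen-like ions, the energy levels scale with Z²:
E_n = -13.6057 Z² / n² eV

For B⁴⁺ (Z = 5) at n = 12:
E_12 = -13.6057 × 5² / 12²
E_12 = -13.6057 × 25 / 144
E_12 = -340.1425 / 144
E_12 = -2.36 eV

The energy is 25 times more negative than hydrogen at the same n due to the stronger nuclear charge.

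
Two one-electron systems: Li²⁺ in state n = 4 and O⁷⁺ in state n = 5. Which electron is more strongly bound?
O⁷⁺ at n = 5 (E = -34.8306 eV)

Using E_n = -13.6057 Z² / n² eV:

Li²⁺ (Z = 3) at n = 4:
E = -13.6057 × 3² / 4² = -13.6057 × 9 / 16 = -7.6532063 eV

O⁷⁺ (Z = 8) at n = 5:
E = -13.6057 × 8² / 5² = -13.6057 × 64 / 25 = -34.8305920 eV

Since -34.8305920 eV < -7.6532063 eV,
O⁷⁺ at n = 5 is more tightly bound (requires more energy to ionize).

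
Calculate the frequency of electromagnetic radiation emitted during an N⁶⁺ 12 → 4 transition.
8.96e+15 Hz

First, find the transition energy:
E_12 = -13.6057 × 7² / 12² = -4.6297174 eV
E_4 = -13.6057 × 7² / 4² = -41.6674563 eV
|ΔE| = |E_4 - E_12| = 37.0377389 eV

Convert to Joules: E = 37.0377389 eV × (1.602177 × 10⁻¹⁹ J/eV) = 5.9341e-18 J

Using E = hf:
f = E/h = 5.9341e-18 J / (6.62607 × 10⁻³⁴ J·s)
f = 8.96e+15 Hz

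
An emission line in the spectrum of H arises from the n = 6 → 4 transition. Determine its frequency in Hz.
1.14231e+14 Hz

First, find the transition energy:
E_6 = -13.6057 / 6² = -0.377936111 eV
E_4 = -13.6057 / 4² = -0.850356250 eV
|ΔE| = |E_4 - E_6| = 0.472420139 eV

Convert to Joules: E = 0.472420139 eV × (1.602177 × 10⁻¹⁹ J/eV) = 7.5690068e-20 J

Using E = hf:
f = E/h = 7.5690068e-20 J / (6.62607 × 10⁻³⁴ J·s)
f = 1.14231e+14 Hz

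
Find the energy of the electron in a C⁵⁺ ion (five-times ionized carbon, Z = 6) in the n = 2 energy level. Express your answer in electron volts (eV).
-122.45 eV

The energy levels of a hydrogen-like atom are given by:
E_n = -13.6057 Z² / n² eV  (with Z = 6 for C⁵⁺)

For n = 2:
E_2 = -13.6057 × 6² / 2²
E_2 = -13.6057 × 36 / 4
E_2 = -122.45 eV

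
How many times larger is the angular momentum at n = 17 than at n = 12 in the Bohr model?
1.417

In the Bohr model, L_n = nℏ, so the ratio is purely the ratio of quantum numbers:

L_17/L_12 = 17ℏ / 12ℏ = 17/12 = 1.417

The angular momentum scales linearly with n.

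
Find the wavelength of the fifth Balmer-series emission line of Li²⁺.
44.1007 nm

The lines of a series are numbered from the longest wavelength (smallest ΔE) outward; the fifth line is the transition from n = n_f + 5 to n_f.
The Balmer series has all transitions ending at n_f = 2.

For Li²⁺ (Z = 3), the fifth line (ε-line) is the jump from n = 7 to n = 2:
E_7 = -13.6057 × 3² / 7² = -2.499006 eV
E_2 = -13.6057 × 3² / 2² = -30.612825 eV
ΔE = E_7 - E_2 = 28.113819 eV

λ = hc/E = 1239.84 eV·nm / 28.113819 eV
λ = 44.1007 nm

This is the ε-line of the Balmer series in Li²⁺.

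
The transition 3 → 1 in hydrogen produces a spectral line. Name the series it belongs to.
Lyman series

The spectral series in hydrogen are named based on the final (lower) energy level:
- Lyman series: n_final = 1 (ultraviolet)
- Balmer series: n_final = 2 (visible/near-UV)
- Paschen series: n_final = 3 (infrared)
- Brackett series: n_final = 4 (infrared)
- Pfund series: n_final = 5 (far infrared)

Since this transition ends at n = 1, it belongs to the Lyman series.

For reference, this 3 → 1 line has photon energy
ΔE = 13.6057 eV × (1/1² - 1/3²) = 12.09395556 eV,
corresponding to wavelength λ = hc/ΔE = 1239.84 eV·nm / 12.09395556 eV = 102.51733 nm in the ultraviolet region.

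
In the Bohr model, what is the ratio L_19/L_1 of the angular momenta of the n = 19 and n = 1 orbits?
19.0000

In the Bohr model, L_n = nℏ, so the ratio is purely the ratio of quantum numbers:

L_19/L_1 = 19ℏ / 1ℏ = 19/1 = 19.0000

The angular momentum scales linearly with n.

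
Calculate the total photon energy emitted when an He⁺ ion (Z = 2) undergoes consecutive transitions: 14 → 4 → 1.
54.15 eV

The energy levels of He⁺ are E_n = -13.6057 × 2² / n² eV.

First transition (14 → 4):
ΔE₁ = |E_4 - E_14|
ΔE₁ = |-3.40142500 - (-0.27766735)| = 3.12376 eV

Second transition (4 → 1):
ΔE₂ = |E_1 - E_4|
ΔE₂ = |-54.42280000 - (-3.40142500)| = 51.02138 eV

Total energy released:
E_total = ΔE₁ + ΔE₂ = 3.12376 + 51.02138 = 54.15 eV

Note: This equals the direct transition 14 → 1: 54.15 eV ✓
Energy is conserved regardless of the path taken.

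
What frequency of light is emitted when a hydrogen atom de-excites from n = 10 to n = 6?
5.84861e+13 Hz

First, find the transition energy:
E_10 = -13.6057 / 10² = -0.136057000 eV
E_6 = -13.6057 / 6² = -0.377936111 eV
|ΔE| = |E_6 - E_10| = 0.241879111 eV

Convert to Joules: E = 0.241879111 eV × (1.602177 × 10⁻¹⁹ J/eV) = 3.8753315e-20 J

Using E = hf:
f = E/h = 3.8753315e-20 J / (6.62607 × 10⁻³⁴ J·s)
f = 5.84861e+13 Hz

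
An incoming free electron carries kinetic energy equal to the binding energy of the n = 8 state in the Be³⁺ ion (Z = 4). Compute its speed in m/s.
1.0938e+06 m/s (or 0.36487% of c)

The binding energy at n = 8 for Be³⁺ is:
E_8 = -13.6057 × 4²/8² = -3.4014250 eV
|E_8| = 3.4014250 eV

Convert to Joules:
KE = 3.4014250 eV × (1.602177 × 10⁻¹⁹ J/eV) = 5.449685e-19 J

Using KE = ½mv²:
v = √(2·KE/m_e)
v = √(2 × 5.449685e-19 J / 9.10938 × 10⁻³¹ kg)
v = 1.0938e+06 m/s

This is approximately 0.36487% the speed of light.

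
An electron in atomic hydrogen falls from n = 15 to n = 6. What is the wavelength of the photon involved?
3905.42199 nm

First, find the transition energy using E_n = -13.6057 / n² eV:
E_15 = -13.6057 / 15² = -0.06046977778 eV
E_6 = -13.6057 / 6² = -0.37793611111 eV

Photon energy: |ΔE| = |E_6 - E_15| = 0.31746633333 eV

Convert to wavelength using E = hc/λ with hc = 1239.84 eV·nm:
λ = hc/E = 1239.84 eV·nm / 0.31746633333 eV
λ = 3905.42199 nm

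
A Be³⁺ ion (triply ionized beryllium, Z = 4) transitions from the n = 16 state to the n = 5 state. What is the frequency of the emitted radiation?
1.89989e+15 Hz

First, find the transition energy:
E_16 = -13.6057 × 4² / 16² = -0.85035625 eV
E_5 = -13.6057 × 4² / 5² = -8.70764800 eV
|ΔE| = |E_5 - E_16| = 7.85729175 eV

Convert to Joules: E = 7.85729175 eV × (1.602177 × 10⁻¹⁹ J/eV) = 1.2588772e-18 J

Using E = hf:
f = E/h = 1.2588772e-18 J / (6.62607 × 10⁻³⁴ J·s)
f = 1.89989e+15 Hz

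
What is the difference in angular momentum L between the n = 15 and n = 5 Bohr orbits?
1.05457e-33 J·s (or 10ℏ)

In the Bohr model, L_n = nℏ where ℏ = 1.0545718e-34 J·s.

L_15 = 15ℏ = 1.5818577e-33 J·s
L_5 = 5ℏ = 5.2728590e-34 J·s

ΔL = L_15 - L_5 = (15 - 5)ℏ = 10ℏ
ΔL = 10 × 1.0545718e-34 J·s = 1.05457e-33 J·s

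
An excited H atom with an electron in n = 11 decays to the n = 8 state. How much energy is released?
0.100 eV

The energy levels are E_n = -13.6057 eV / n².

Energy at n = 11: E_11 = -13.6057 / 11² = -0.112444 eV
Energy at n = 8: E_8 = -13.6057 / 8² = -0.212589 eV

For emission (electron falling to lower state), the photon energy is:
E_photon = E_11 - E_8 = |-0.112444 - (-0.212589)|
E_photon = 0.100 eV

This energy is carried away by the emitted photon.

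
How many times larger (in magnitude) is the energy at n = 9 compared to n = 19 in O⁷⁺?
4.457

Using E_n = -13.6057 Z² / n² eV with Z = 8:

E_9 = -13.6057 × 8² / 9² = -870.7648 / 81 = -10.750182716 eV
E_19 = -13.6057 × 8² / 19² = -870.7648 / 361 = -2.412090859 eV

The ratio is:
E_9/E_19 = (-10.750182716) / (-2.412090859)
E_9/E_19 = (-870.7648/81) / (-870.7648/361)
E_9/E_19 = 361/81
E_9/E_19 = 4.457
(Note: the Z² factors cancel in the ratio.)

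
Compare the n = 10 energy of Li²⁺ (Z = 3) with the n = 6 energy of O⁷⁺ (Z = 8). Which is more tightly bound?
O⁷⁺ at n = 6 (E = -24.187911 eV)

Using E_n = -13.6057 Z² / n² eV:

Li²⁺ (Z = 3) at n = 10:
E = -13.6057 × 3² / 10² = -13.6057 × 9 / 100 = -1.224513000 eV

O⁷⁺ (Z = 8) at n = 6:
E = -13.6057 × 8² / 6² = -13.6057 × 64 / 36 = -24.187911111 eV

Since -24.187911111 eV < -1.224513000 eV,
O⁷⁺ at n = 6 is more tightly bound (requires more energy to ionize).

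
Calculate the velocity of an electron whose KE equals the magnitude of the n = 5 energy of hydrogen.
4.3754e+05 m/s (or 0.14595% of c)

The binding energy at n = 5 for hydrogen is:
E_5 = -13.6057/5² = -0.54422800 eV
|E_5| = 0.54422800 eV

Convert to Joules:
KE = 0.54422800 eV × (1.602177 × 10⁻¹⁹ J/eV) = 8.719496e-20 J

Using KE = ½mv²:
v = √(2·KE/m_e)
v = √(2 × 8.719496e-20 J / 9.10938 × 10⁻³¹ kg)
v = 4.3754e+05 m/s

This is approximately 0.14595% the speed of light.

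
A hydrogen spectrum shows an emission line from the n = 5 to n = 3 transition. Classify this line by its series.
Paschen series

The spectral series in hydrogen are named based on the final (lower) energy level:
- Lyman series: n_final = 1 (ultraviolet)
- Balmer series: n_final = 2 (visible/near-UV)
- Paschen series: n_final = 3 (infrared)
- Brackett series: n_final = 4 (infrared)
- Pfund series: n_final = 5 (far infrared)

Since this transition ends at n = 3, it belongs to the Paschen series.

For reference, this 5 → 3 line has photon energy
ΔE = 13.6057 eV × (1/3² - 1/5²) = 0.96751644444 eV,
corresponding to wavelength λ = hc/ΔE = 1239.84 eV·nm / 0.96751644444 eV = 1281.46659 nm in the infrared region.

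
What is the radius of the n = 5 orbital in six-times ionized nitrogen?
0.188992 nm (or 1.889919 Å)

The Bohr radius formula is:
r_n = n² a₀ / Z

where a₀ = 0.052917721 nm is the Bohr radius.

For N⁶⁺ (Z = 7) at n = 5:
r_5 = 5² × 0.052917721 nm / 7
r_5 = 25 × 0.052917721 nm / 7
r_5 = 1.3229430 nm / 7
r_5 = 0.188992 nm

The electron orbits at approximately 0.188992 nm from the nucleus.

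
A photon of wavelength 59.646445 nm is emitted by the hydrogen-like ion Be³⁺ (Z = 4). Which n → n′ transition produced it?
n = 8 → n = 3

First, find the photon energy from the wavelength (hc = 1239.84 eV·nm):
E = hc/λ = 1239.84 eV·nm / 59.646445 nm = 20.786486 eV

The energy levels of Be³⁺ satisfy E_n = -13.6057 × 4² / n² eV, so an emission n_i → n_f releases
ΔE = 13.6057 × 4² × (1/n_f² − 1/n_i²) eV.

Setting ΔE equal to the photon energy:
1/n_f² − 1/n_i² = 20.786486 / (13.6057 × 4²) = 0.095486111

Since 1/n_i² must be positive, we need 1/n_f² > 0.095486111, i.e. n_f ≤ 3. For each allowed n_f, solve n_i = (1/n_f² − 0.095486111)^(−1/2) and check whether it is a whole number:
  n_f = 1: 1/n_i² = 1.000000000 − 0.095486111 = 0.904513889 → n_i = 1.051  (not an integer) ✗
  n_f = 2: 1/n_i² = 0.250000000 − 0.095486111 = 0.154513889 → n_i = 2.544  (not an integer) ✗
  n_f = 3: 1/n_i² = 0.111111111 − 0.095486111 = 0.015625000 → n_i = 8.000  → integer, n_i = 8 ✓

Only n_f = 3 gives an integer upper level, n_i = 8.

The transition is from n = 8 to n = 3 (emission).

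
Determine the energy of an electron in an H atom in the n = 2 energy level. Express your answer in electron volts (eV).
-3.4014 eV

The energy levels of a hydrogen-like atom are given by:
E_n = -13.6057 eV / n²

For n = 2:
E_2 = -13.6057 eV / 2²
E_2 = -13.6057 eV / 4
E_2 = -3.4014 eV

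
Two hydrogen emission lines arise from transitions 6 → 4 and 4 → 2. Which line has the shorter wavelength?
4 → 2

Calculate the energy for each transition:

Transition 6 → 4:
ΔE₁ = |E_4 - E_6| = |-13.6057/4² - (-13.6057/6²)|
ΔE₁ = |-0.85035625000 - (-0.37793611111)| = 0.47242014 eV

Transition 4 → 2:
ΔE₂ = |E_2 - E_4| = |-13.6057/2² - (-13.6057/4²)|
ΔE₂ = |-3.40142500000 - (-0.85035625000)| = 2.55106875 eV

Since 2.55106875 eV > 0.47242014 eV, the transition 4 → 2 emits the more energetic photon.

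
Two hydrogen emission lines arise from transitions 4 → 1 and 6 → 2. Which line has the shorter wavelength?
4 → 1

Calculate the energy for each transition:

Transition 4 → 1:
ΔE₁ = |E_1 - E_4| = |-13.6057/1² - (-13.6057/4²)|
ΔE₁ = |-13.60570000000 - (-0.85035625000)| = 12.75534375 eV

Transition 6 → 2:
ΔE₂ = |E_2 - E_6| = |-13.6057/2² - (-13.6057/6²)|
ΔE₂ = |-3.40142500000 - (-0.37793611111)| = 3.02348889 eV

Since 12.75534375 eV > 3.02348889 eV, the transition 4 → 1 emits the more energetic photon.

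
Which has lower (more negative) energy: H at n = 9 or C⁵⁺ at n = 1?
C⁵⁺ at n = 1 (E = -489.81 eV)

Using E_n = -13.6057 Z² / n² eV:

H (Z = 1) at n = 9:
E = -13.6057 × 1² / 9² = -13.6057 × 1 / 81 = -0.16797 eV

C⁵⁺ (Z = 6) at n = 1:
E = -13.6057 × 6² / 1² = -13.6057 × 36 / 1 = -489.80520 eV

Since -489.80520 eV < -0.16797 eV,
C⁵⁺ at n = 1 is more tightly bound (requires more energy to ionize).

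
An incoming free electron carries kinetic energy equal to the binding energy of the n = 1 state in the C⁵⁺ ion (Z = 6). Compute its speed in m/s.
1.3126e+07 m/s (or 4.38% of c)

The binding energy at n = 1 for C⁵⁺ is:
E_1 = -13.6057 × 6²/1² = -489.80520 eV
|E_1| = 489.80520 eV

Convert to Joules:
KE = 489.80520 eV × (1.602177 × 10⁻¹⁹ J/eV) = 7.847546e-17 J

Using KE = ½mv²:
v = √(2·KE/m_e)
v = √(2 × 7.847546e-17 J / 9.10938 × 10⁻³¹ kg)
v = 1.3126e+07 m/s

This is approximately 4.38% the speed of light.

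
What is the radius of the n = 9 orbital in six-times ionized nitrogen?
0.612334 nm (or 6.123336 Å)

The Bohr radius formula is:
r_n = n² a₀ / Z

where a₀ = 0.052917721 nm is the Bohr radius.

For N⁶⁺ (Z = 7) at n = 9:
r_9 = 9² × 0.052917721 nm / 7
r_9 = 81 × 0.052917721 nm / 7
r_9 = 4.2863354 nm / 7
r_9 = 0.612334 nm

The electron orbits at approximately 0.612334 nm from the nucleus.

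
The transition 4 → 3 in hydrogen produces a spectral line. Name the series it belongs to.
Paschen series

The spectral series in hydrogen are named based on the final (lower) energy level:
- Lyman series: n_final = 1 (ultraviolet)
- Balmer series: n_final = 2 (visible/near-UV)
- Paschen series: n_final = 3 (infrared)
- Brackett series: n_final = 4 (infrared)
- Pfund series: n_final = 5 (far infrared)

Since this transition ends at n = 3, it belongs to the Paschen series.

For reference, this 4 → 3 line has photon energy
ΔE = 13.6057 eV × (1/3² - 1/4²) = 0.66138819444 eV,
corresponding to wavelength λ = hc/ΔE = 1239.84 eV·nm / 0.66138819444 eV = 1874.60256 nm in the infrared region.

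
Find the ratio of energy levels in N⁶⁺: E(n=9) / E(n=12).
1.7778

Using E_n = -13.6057 Z² / n² eV with Z = 7:

E_9 = -13.6057 × 7² / 9² = -666.6793 / 81 = -8.2306086420 eV
E_12 = -13.6057 × 7² / 12² = -666.6793 / 144 = -4.6297173611 eV

The ratio is:
E_9/E_12 = (-8.2306086420) / (-4.6297173611)
E_9/E_12 = (-666.6793/81) / (-666.6793/144)
E_9/E_12 = 144/81
E_9/E_12 = 1.7778
(Note: the Z² factors cancel in the ratio.)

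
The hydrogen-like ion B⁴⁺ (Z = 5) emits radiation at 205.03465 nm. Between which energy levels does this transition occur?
n = 10 → n = 6

First, find the photon energy from the wavelength (hc = 1239.84 eV·nm):
E = hc/λ = 1239.84 eV·nm / 205.03465 nm = 6.0469779 eV

The energy levels of B⁴⁺ satisfy E_n = -13.6057 × 5² / n² eV, so an emission n_i → n_f releases
ΔE = 13.6057 × 5² × (1/n_f² − 1/n_i²) eV.

Setting ΔE equal to the photon energy:
1/n_f² − 1/n_i² = 6.0469779 / (13.6057 × 5²) = 0.017777778

Since 1/n_i² must be positive, we need 1/n_f² > 0.017777778, i.e. n_f ≤ 7. For each allowed n_f, solve n_i = (1/n_f² − 0.017777778)^(−1/2) and check whether it is a whole number:
  n_f = 1: 1/n_i² = 1.000000000 − 0.017777778 = 0.982222222 → n_i = 1.009  (not an integer) ✗
  n_f = 2: 1/n_i² = 0.250000000 − 0.017777778 = 0.232222222 → n_i = 2.075  (not an integer) ✗
  n_f = 3: 1/n_i² = 0.111111111 − 0.017777778 = 0.093333333 → n_i = 3.273  (not an integer) ✗
  n_f = 4: 1/n_i² = 0.062500000 − 0.017777778 = 0.044722222 → n_i = 4.729  (not an integer) ✗
  n_f = 5: 1/n_i² = 0.040000000 − 0.017777778 = 0.022222222 → n_i = 6.708  (not an integer) ✗
  n_f = 6: 1/n_i² = 0.027777778 − 0.017777778 = 0.010000000 → n_i = 10.000  → integer, n_i = 10 ✓
  n_f = 7: 1/n_i² = 0.020408163 − 0.017777778 = 0.002630385 → n_i = 19.498  (not an integer) ✗

Only n_f = 6 gives an integer upper level, n_i = 10.

The transition is from n = 10 to n = 6 (emission).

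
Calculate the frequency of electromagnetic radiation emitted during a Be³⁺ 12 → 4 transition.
2.92e+15 Hz

First, find the transition energy:
E_12 = -13.6057 × 4² / 12² = -1.51174444 eV
E_4 = -13.6057 × 4² / 4² = -13.60570000 eV
|ΔE| = |E_4 - E_12| = 12.09395556 eV

Convert to Joules: E = 12.09395556 eV × (1.602177 × 10⁻¹⁹ J/eV) = 1.9377e-18 J

Using E = hf:
f = E/h = 1.9377e-18 J / (6.62607 × 10⁻³⁴ J·s)
f = 2.92e+15 Hz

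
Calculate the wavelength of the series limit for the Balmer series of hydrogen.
364.50605 nm

The series limit corresponds to the transition from n = ∞ to n = 2.
This is the highest energy (shortest wavelength) transition in the Balmer series.

E_∞ = 0 eV
E_2 = -13.6057 / 2² = -3.401425000 eV

Energy at series limit:
ΔE = E_∞ - E_2 = 0 - (-3.401425000) = 3.401425000 eV
λ = hc/E = 1239.84 eV·nm / 3.401425000 eV = 364.50605 nm

This energy equals the ionization energy from the n = 2 state of hydrogen.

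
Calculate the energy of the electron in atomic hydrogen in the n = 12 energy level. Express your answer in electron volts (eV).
-0.094484 eV

The energy levels of a hydrogen-like atom are given by:
E_n = -13.6057 eV / n²

For n = 12:
E_12 = -13.6057 eV / 12²
E_12 = -13.6057 eV / 144
E_12 = -0.094484 eV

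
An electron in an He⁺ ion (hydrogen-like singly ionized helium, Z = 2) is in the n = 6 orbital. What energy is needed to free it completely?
1.51 eV

The ionization energy is the energy needed to remove the electron completely (n → ∞).

For a hydrogen-like ion with Z = 2, E_n = -13.6057 Z² / n² eV.

At n = 6: E_6 = -13.6057 × 2² / 6² = -1.51174 eV
At n = ∞: E_∞ = 0 eV

Ionization energy = E_∞ - E_6 = 0 - (-1.51174) = 1.51174 eV
Ionization energy ≈ 1.51 eV

This is also called the binding energy of the electron in state n = 6.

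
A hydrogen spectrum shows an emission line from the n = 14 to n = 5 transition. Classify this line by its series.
Pfund series

The spectral series in hydrogen are named based on the final (lower) energy level:
- Lyman series: n_final = 1 (ultraviolet)
- Balmer series: n_final = 2 (visible/near-UV)
- Paschen series: n_final = 3 (infrared)
- Brackett series: n_final = 4 (infrared)
- Pfund series: n_final = 5 (far infrared)

Since this transition ends at n = 5, it belongs to the Pfund series.

For reference, this 14 → 5 line has photon energy
ΔE = 13.6057 eV × (1/5² - 1/14²) = 0.47481116327 eV,
corresponding to wavelength λ = hc/ΔE = 1239.84 eV·nm / 0.47481116327 eV = 2611.22757 nm in the far infrared region.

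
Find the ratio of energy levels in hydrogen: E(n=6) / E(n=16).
7.11111

Using E_n = -13.6057 Z² / n² eV with Z = 1:

E_6 = -13.6057 / 6² = -13.6057 / 36 = -0.37793611111 eV
E_16 = -13.6057 / 16² = -13.6057 / 256 = -0.05314726563 eV

The ratio is:
E_6/E_16 = (-0.37793611111) / (-0.05314726563)
E_6/E_16 = (-13.6057/36) / (-13.6057/256)
E_6/E_16 = 256/36
E_6/E_16 = 7.11111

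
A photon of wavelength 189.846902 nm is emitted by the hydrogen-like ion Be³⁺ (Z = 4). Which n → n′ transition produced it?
n = 10 → n = 5

First, find the photon energy from the wavelength (hc = 1239.84 eV·nm):
E = hc/λ = 1239.84 eV·nm / 189.846902 nm = 6.5307360 eV

The energy levels of Be³⁺ satisfy E_n = -13.6057 × 4² / n² eV, so an emission n_i → n_f releases
ΔE = 13.6057 × 4² × (1/n_f² − 1/n_i²) eV.

Setting ΔE equal to the photon energy:
1/n_f² − 1/n_i² = 6.5307360 / (13.6057 × 4²) = 0.030000000

Since 1/n_i² must be positive, we need 1/n_f² > 0.030000000, i.e. n_f ≤ 5. For each allowed n_f, solve n_i = (1/n_f² − 0.030000000)^(−1/2) and check whether it is a whole number:
  n_f = 1: 1/n_i² = 1.000000000 − 0.030000000 = 0.970000000 → n_i = 1.015  (not an integer) ✗
  n_f = 2: 1/n_i² = 0.250000000 − 0.030000000 = 0.220000000 → n_i = 2.132  (not an integer) ✗
  n_f = 3: 1/n_i² = 0.111111111 − 0.030000000 = 0.081111111 → n_i = 3.511  (not an integer) ✗
  n_f = 4: 1/n_i² = 0.062500000 − 0.030000000 = 0.032500000 → n_i = 5.547  (not an integer) ✗
  n_f = 5: 1/n_i² = 0.040000000 − 0.030000000 = 0.010000000 → n_i = 10.000  → integer, n_i = 10 ✓

Only n_f = 5 gives an integer upper level, n_i = 10.

The transition is from n = 10 to n = 5 (emission).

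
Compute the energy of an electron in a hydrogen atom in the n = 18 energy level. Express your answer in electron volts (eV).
-0.04199 eV

The energy levels of a hydrogen-like atom are given by:
E_n = -13.6057 eV / n²

For n = 18:
E_18 = -13.6057 eV / 18²
E_18 = -13.6057 eV / 324
E_18 = -0.04199 eV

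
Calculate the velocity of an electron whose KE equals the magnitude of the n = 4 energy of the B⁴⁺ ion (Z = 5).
2.735e+06 m/s (or 0.912% of c)

The binding energy at n = 4 for B⁴⁺ is:
E_4 = -13.6057 × 5²/4² = -21.25891 eV
|E_4| = 21.25891 eV

Convert to Joules:
KE = 21.25891 eV × (1.602177 × 10⁻¹⁹ J/eV) = 3.40605e-18 J

Using KE = ½mv²:
v = √(2·KE/m_e)
v = √(2 × 3.40605e-18 J / 9.10938 × 10⁻³¹ kg)
v = 2.735e+06 m/s

This is approximately 0.912% the speed of light.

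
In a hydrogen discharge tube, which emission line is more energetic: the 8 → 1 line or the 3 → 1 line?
8 → 1

Calculate the energy for each transition:

Transition 8 → 1:
ΔE₁ = |E_1 - E_8| = |-13.6057/1² - (-13.6057/8²)|
ΔE₁ = |-13.605700000000 - (-0.212589062500)| = 13.393110938 eV

Transition 3 → 1:
ΔE₂ = |E_1 - E_3| = |-13.6057/1² - (-13.6057/3²)|
ΔE₂ = |-13.605700000000 - (-1.511744444444)| = 12.093955556 eV

Since 13.393110938 eV > 12.093955556 eV, the transition 8 → 1 emits the more energetic photon.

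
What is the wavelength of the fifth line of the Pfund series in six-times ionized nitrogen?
61.991 nm

The lines of a series are numbered from the longest wavelength (smallest ΔE) outward; the fifth line is the transition from n = n_f + 5 to n_f.
The Pfund series has all transitions ending at n_f = 5.

For N⁶⁺ (Z = 7), the fifth line (ε-line) is the jump from n = 10 to n = 5:
E_10 = -13.6057 × 7² / 10² = -6.66679 eV
E_5 = -13.6057 × 7² / 5² = -26.66717 eV
ΔE = E_10 - E_5 = 20.00038 eV

λ = hc/E = 1239.84 eV·nm / 20.00038 eV
λ = 61.991 nm

This is the ε-line of the Pfund series in N⁶⁺.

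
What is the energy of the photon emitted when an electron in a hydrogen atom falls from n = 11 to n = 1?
13.49 eV

The energy levels are E_n = -13.6057 eV / n².

Energy at n = 11: E_11 = -13.6057 / 11² = -0.11244 eV
Energy at n = 1: E_1 = -13.6057 / 1² = -13.60570 eV

For emission (electron falling to lower state), the photon energy is:
E_photon = E_11 - E_1 = |-0.11244 - (-13.60570)|
E_photon = 13.49 eV

This energy is carried away by the emitted photon.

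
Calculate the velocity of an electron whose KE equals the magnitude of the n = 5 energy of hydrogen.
4.37539e+05 m/s (or 0.145947% of c)

The binding energy at n = 5 for hydrogen is:
E_5 = -13.6057/5² = -0.544228000 eV
|E_5| = 0.544228000 eV

Convert to Joules:
KE = 0.544228000 eV × (1.602177 × 10⁻¹⁹ J/eV) = 8.7194958e-20 J

Using KE = ½mv²:
v = √(2·KE/m_e)
v = √(2 × 8.7194958e-20 J / 9.10938 × 10⁻³¹ kg)
v = 4.37539e+05 m/s

This is approximately 0.145947% the speed of light.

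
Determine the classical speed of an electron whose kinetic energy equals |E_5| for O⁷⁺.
3.500e+06 m/s (or 1.167577% of c)

The binding energy at n = 5 for O⁷⁺ is:
E_5 = -13.6057 × 8²/5² = -34.83059200 eV
|E_5| = 34.83059200 eV

Convert to Joules:
KE = 34.83059200 eV × (1.602177 × 10⁻¹⁹ J/eV) = 5.58048e-18 J

Using KE = ½mv²:
v = √(2·KE/m_e)
v = √(2 × 5.58048e-18 J / 9.10938 × 10⁻³¹ kg)
v = 3.500e+06 m/s

This is approximately 1.167577% the speed of light.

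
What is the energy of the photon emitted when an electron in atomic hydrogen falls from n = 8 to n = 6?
0.1653 eV

The energy levels are E_n = -13.6057 eV / n².

Energy at n = 8: E_8 = -13.6057 / 8² = -0.2125891 eV
Energy at n = 6: E_6 = -13.6057 / 6² = -0.3779361 eV

For emission (electron falling to lower state), the photon energy is:
E_photon = E_8 - E_6 = |-0.2125891 - (-0.3779361)|
E_photon = 0.1653 eV

This energy is carried away by the emitted photon.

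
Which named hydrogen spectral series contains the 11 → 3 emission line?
Paschen series

The spectral series in hydrogen are named based on the final (lower) energy level:
- Lyman series: n_final = 1 (ultraviolet)
- Balmer series: n_final = 2 (visible/near-UV)
- Paschen series: n_final = 3 (infrared)
- Brackett series: n_final = 4 (infrared)
- Pfund series: n_final = 5 (far infrared)

Since this transition ends at n = 3, it belongs to the Paschen series.

For reference, this 11 → 3 line has photon energy
ΔE = 13.6057 eV × (1/3² - 1/11²) = 1.399301 eV,
corresponding to wavelength λ = hc/ΔE = 1239.84 eV·nm / 1.399301 eV = 886.04 nm in the infrared region.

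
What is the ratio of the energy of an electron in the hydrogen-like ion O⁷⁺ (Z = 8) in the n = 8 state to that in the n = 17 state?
4.515625

Using E_n = -13.6057 Z² / n² eV with Z = 8:

E_8 = -13.6057 × 8² / 8² = -870.7648 / 64 = -13.6057000000 eV
E_17 = -13.6057 × 8² / 17² = -870.7648 / 289 = -3.0130269896 eV

The ratio is:
E_8/E_17 = (-13.6057000000) / (-3.0130269896)
E_8/E_17 = (-870.7648/64) / (-870.7648/289)
E_8/E_17 = 289/64
E_8/E_17 = 4.515625
(Note: the Z² factors cancel in the ratio.)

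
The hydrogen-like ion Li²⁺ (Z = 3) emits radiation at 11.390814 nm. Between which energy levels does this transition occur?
n = 3 → n = 1

First, find the photon energy from the wavelength (hc = 1239.84 eV·nm):
E = hc/λ = 1239.84 eV·nm / 11.390814 nm = 108.84560 eV

The energy levels of Li²⁺ satisfy E_n = -13.6057 × 3² / n² eV, so an emission n_i → n_f releases
ΔE = 13.6057 × 3² × (1/n_f² − 1/n_i²) eV.

Setting ΔE equal to the photon energy:
1/n_f² − 1/n_i² = 108.84560 / (13.6057 × 3²) = 0.88888889

Since 1/n_i² must be positive, we need 1/n_f² > 0.88888889, i.e. n_f ≤ 1. For each allowed n_f, solve n_i = (1/n_f² − 0.88888889)^(−1/2) and check whether it is a whole number:
  n_f = 1: 1/n_i² = 1.00000000 − 0.88888889 = 0.11111111 → n_i = 3.000  → integer, n_i = 3 ✓

Only n_f = 1 gives an integer upper level, n_i = 3.

The transition is from n = 3 to n = 1 (emission).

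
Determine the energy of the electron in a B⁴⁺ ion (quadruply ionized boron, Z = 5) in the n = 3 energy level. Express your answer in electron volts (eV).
-37.794 eV

The energy levels of a hydrogen-like atom are given by:
E_n = -13.6057 Z² / n² eV  (with Z = 5 for B⁴⁺)

For n = 3:
E_3 = -13.6057 × 5² / 3²
E_3 = -13.6057 × 25 / 9
E_3 = -37.794 eV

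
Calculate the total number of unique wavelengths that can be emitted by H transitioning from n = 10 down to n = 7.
6

The electron can occupy levels n = 7, 8, ..., 10 during de-excitation — that is m = 10 - 7 + 1 = 4 distinct levels.

The number of distinct spectral lines equals the number of ways to choose 2 of these m levels (each pair gives one possible emission transition):

Number of lines = m(m-1)/2 = 4×3/2 = 6

These correspond to all possible transitions between the 4 levels:
10 → 9, 10 → 8, 10 → 7, 9 → 8, 9 → 7, 8 → 7

Each transition produces a photon with a unique energy (and thus wavelength). This count does not depend on Z.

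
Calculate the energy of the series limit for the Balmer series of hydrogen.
3.401425 eV

The series limit corresponds to the transition from n = ∞ to n = 2.
This is the highest energy (shortest wavelength) transition in the Balmer series.

E_∞ = 0 eV
E_2 = -13.6057 / 2² = -3.401425 eV

Energy at series limit:
ΔE = E_∞ - E_2 = 0 - (-3.401425) = 3.401425 eV

This energy equals the ionization energy from the n = 2 state of hydrogen.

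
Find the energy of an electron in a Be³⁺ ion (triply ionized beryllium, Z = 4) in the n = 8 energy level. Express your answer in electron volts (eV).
-3.401 eV

The energy levels of a hydrogen-like atom are given by:
E_n = -13.6057 Z² / n² eV  (with Z = 4 for Be³⁺)

For n = 8:
E_8 = -13.6057 × 4² / 8²
E_8 = -13.6057 × 16 / 64
E_8 = -3.401 eV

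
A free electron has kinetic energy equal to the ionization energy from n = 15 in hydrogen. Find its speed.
1.45846e+05 m/s (or 0.0486% of c)

The binding energy at n = 15 for hydrogen is:
E_15 = -13.6057/15² = -0.0604697778 eV
|E_15| = 0.0604697778 eV

Convert to Joules:
KE = 0.0604697778 eV × (1.602177 × 10⁻¹⁹ J/eV) = 9.6883287e-21 J

Using KE = ½mv²:
v = √(2·KE/m_e)
v = √(2 × 9.6883287e-21 J / 9.10938 × 10⁻³¹ kg)
v = 1.45846e+05 m/s

This is approximately 0.0486% the speed of light.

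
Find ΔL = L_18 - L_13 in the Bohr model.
5.2729e-34 J·s (or 5ℏ)

In the Bohr model, L_n = nℏ where ℏ = 1.054572e-34 J·s.

L_18 = 18ℏ = 1.898230e-33 J·s
L_13 = 13ℏ = 1.370944e-33 J·s

ΔL = L_18 - L_13 = (18 - 13)ℏ = 5ℏ
ΔL = 5 × 1.054572e-34 J·s = 5.2729e-34 J·s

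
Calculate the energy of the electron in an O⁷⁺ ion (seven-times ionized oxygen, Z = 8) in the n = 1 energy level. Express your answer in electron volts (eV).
-870.76480 eV

The energy levels of a hydrogen-like atom are given by:
E_n = -13.6057 Z² / n² eV  (with Z = 8 for O⁷⁺)

For n = 1:
E_1 = -13.6057 × 8² / 1²
E_1 = -13.6057 × 64 / 1
E_1 = -870.76480 eV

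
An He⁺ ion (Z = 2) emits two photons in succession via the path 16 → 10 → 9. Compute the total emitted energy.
0.4593 eV

The energy levels of He⁺ are E_n = -13.6057 × 2² / n² eV.

First transition (16 → 10):
ΔE₁ = |E_10 - E_16|
ΔE₁ = |-0.5442280000 - (-0.2125890625)| = 0.3316389 eV

Second transition (10 → 9):
ΔE₂ = |E_9 - E_10|
ΔE₂ = |-0.6718864198 - (-0.5442280000)| = 0.1276584 eV

Total energy released:
E_total = ΔE₁ + ΔE₂ = 0.3316389 + 0.1276584 = 0.4593 eV

Note: This equals the direct transition 16 → 9: 0.4593 eV ✓
Energy is conserved regardless of the path taken.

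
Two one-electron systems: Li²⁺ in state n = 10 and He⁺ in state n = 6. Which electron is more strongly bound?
He⁺ at n = 6 (E = -1.51 eV)

Using E_n = -13.6057 Z² / n² eV:

Li²⁺ (Z = 3) at n = 10:
E = -13.6057 × 3² / 10² = -13.6057 × 9 / 100 = -1.22451 eV

He⁺ (Z = 2) at n = 6:
E = -13.6057 × 2² / 6² = -13.6057 × 4 / 36 = -1.51174 eV

Since -1.51174 eV < -1.22451 eV,
He⁺ at n = 6 is more tightly bound (requires more energy to ionize).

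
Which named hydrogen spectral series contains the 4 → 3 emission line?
Paschen series

The spectral series in hydrogen are named based on the final (lower) energy level:
- Lyman series: n_final = 1 (ultraviolet)
- Balmer series: n_final = 2 (visible/near-UV)
- Paschen series: n_final = 3 (infrared)
- Brackett series: n_final = 4 (infrared)
- Pfund series: n_final = 5 (far infrared)

Since this transition ends at n = 3, it belongs to the Paschen series.

For reference, this 4 → 3 line has photon energy
ΔE = 13.6057 eV × (1/3² - 1/4²) = 0.661388194 eV,
corresponding to wavelength λ = hc/ΔE = 1239.84 eV·nm / 0.661388194 eV = 1874.603 nm in the infrared region.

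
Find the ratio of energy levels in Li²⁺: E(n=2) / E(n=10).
25.00000

Using E_n = -13.6057 Z² / n² eV with Z = 3:

E_2 = -13.6057 × 3² / 2² = -122.4513 / 4 = -30.61282500000 eV
E_10 = -13.6057 × 3² / 10² = -122.4513 / 100 = -1.22451300000 eV

The ratio is:
E_2/E_10 = (-30.61282500000) / (-1.22451300000)
E_2/E_10 = (-122.4513/4) / (-122.4513/100)
E_2/E_10 = 100/4
E_2/E_10 = 25.00000
(Note: the Z² factors cancel in the ratio.)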